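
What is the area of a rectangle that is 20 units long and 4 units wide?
Area = length * width
Area = 20 * 4
Area = 80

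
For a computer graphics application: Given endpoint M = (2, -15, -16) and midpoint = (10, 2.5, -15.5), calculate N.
N = (2×10 - 2, 2×2.5 - (-15), 2×(-15.5) - (-16)) = (18, 20, -15)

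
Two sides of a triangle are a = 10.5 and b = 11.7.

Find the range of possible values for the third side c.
By the triangle inequality: |a - b| < c < a + b
|10.5 - 11.7| < c < 10.5 + 11.7
1.2 < c < 22.2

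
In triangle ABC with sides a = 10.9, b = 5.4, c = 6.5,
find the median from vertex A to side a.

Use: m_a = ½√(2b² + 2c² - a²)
m_a = ½√(2·5.4² + 2·6.5² - 10.9²)
m_a = ½√(58.32 + 84.5 - 118.81) = ½√24.01 = 2.45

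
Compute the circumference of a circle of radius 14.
Circumference = 2 * pi * r
Circumference = 2 * pi * 14
Circumference = 87.96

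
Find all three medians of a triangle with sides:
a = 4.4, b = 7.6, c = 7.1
Using m_x = ½√(2y² + 2z² - x²):
m_a = ½√(2·7.6² + 2·7.1² - 4.4²) = ½√196.98 = 7.017
m_b = ½√(2·4.4² + 2·7.1² - 7.6²) = ½√81.78 = 4.522
m_c = ½√(2·4.4² + 2·7.6² - 7.1²) = ½√103.83 = 5.095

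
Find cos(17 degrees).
cos(17 degrees) = 0.9563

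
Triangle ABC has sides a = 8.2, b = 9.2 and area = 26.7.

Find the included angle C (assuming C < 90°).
Area = ½ab·sin(C)  →  sin(C) = 2·Area/(ab)
sin(C) = 2·26.7/(8.2·9.2) = 0.707847
C = arcsin(0.707847) = 45.06°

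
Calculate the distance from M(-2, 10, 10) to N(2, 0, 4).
d = √[(4)² + (-10)² + (-6)²] = √152 = 12.33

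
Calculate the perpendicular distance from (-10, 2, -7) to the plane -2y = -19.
d = |0(-10) + (-2)(2) + 0(-7) - (-19)| / √(0² + (-2)² + 0²) = 15/√4 = 7.5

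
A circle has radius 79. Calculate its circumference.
Circumference = 2 * pi * r
Circumference = 2 * pi * 79
Circumference = 496.37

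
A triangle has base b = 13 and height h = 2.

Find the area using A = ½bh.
A = ½·13·2 = 13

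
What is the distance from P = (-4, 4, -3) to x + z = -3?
d = |1(-4) + 0(4) + 1(-3) - (-3)| / √(1² + 0² + 1²) = 4/√2 = 2.828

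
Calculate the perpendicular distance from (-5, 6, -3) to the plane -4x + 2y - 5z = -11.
d = |(-4)(-5) + 2(6) + (-5)(-3) - (-11)| / √((-4)² + 2² + (-5)²) = 58/√45 = 8.646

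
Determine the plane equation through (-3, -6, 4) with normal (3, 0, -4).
d = n·P = (3)(-3) + (0)(-6) + (-4)(4) = -25
Plane: 3x - 4z = -25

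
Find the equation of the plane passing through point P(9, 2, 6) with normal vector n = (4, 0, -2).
d = n·P = (4)(9) + (0)(2) + (-2)(6) = 24
Plane: 4x - 2z = 24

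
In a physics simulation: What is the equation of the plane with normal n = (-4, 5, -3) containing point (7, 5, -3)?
d = n·P = (-4)(7) + (5)(5) + (-3)(-3) = 6
Plane: -4x + 5y - 3z = 6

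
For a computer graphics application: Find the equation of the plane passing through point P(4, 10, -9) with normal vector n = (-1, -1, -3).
d = n·P = (-1)(4) + (-1)(10) + (-3)(-9) = 13
Plane: -x - y - 3z = 13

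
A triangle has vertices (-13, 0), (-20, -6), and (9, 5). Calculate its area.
Using the coordinate formula: Area = (1/2)|x₁(y₂-y₃) + x₂(y₃-y₁) + x₃(y₁-y₂)|
Area = (1/2)|(-13)((-6)-5) + (-20)(5-0) + 9(0-(-6))|
Area = (1/2)|(-13)*(-11) + (-20)*5 + 9*6|
Area = (1/2)|143 + (-100) + 54|
Area = (1/2)*97 = 48.50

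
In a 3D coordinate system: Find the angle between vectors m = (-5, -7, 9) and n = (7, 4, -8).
m·n = -135, |m|² = 155, |n|² = 129
cos θ = -135/√19995 ≈ -0.9547
θ ≈ 162.7°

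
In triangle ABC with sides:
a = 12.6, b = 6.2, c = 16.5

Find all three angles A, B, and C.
By the law of cosines:
cos(A) = (b² + c² - a²)/(2bc) = 0.742571  →  A = 42.05°
cos(B) = (a² + c² - b²)/(2ac) = 0.944132  →  B = 19.24°
cos(C) = (a² + b² - c²)/(2ab) = -0.480351  →  C = 118.7°
Check: A + B + C = 180.0° ✓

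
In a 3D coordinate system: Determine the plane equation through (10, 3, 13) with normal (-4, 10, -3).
d = n·P = (-4)(10) + (10)(3) + (-3)(13) = -49
Plane: -4x + 10y - 3z = -49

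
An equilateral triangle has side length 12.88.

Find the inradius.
For an equilateral triangle, r = s/(2√3) where s is the side.
r = 12.88/(2√3) = 12.88/3.464102 = 3.718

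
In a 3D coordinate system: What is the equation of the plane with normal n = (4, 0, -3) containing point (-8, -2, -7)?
d = n·P = (4)(-8) + (0)(-2) + (-3)(-7) = -11
Plane: 4x - 3z = -11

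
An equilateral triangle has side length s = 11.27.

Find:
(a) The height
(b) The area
(a) Height h = s·√3/2 = 11.27·√3/2 = 9.76
(b) Area = (√3/4)·s² = (√3/4)·11.27² = (√3/4)·127.013 = 55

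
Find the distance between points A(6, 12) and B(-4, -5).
Using the distance formula: d = sqrt((x₂-x₁)² + (y₂-y₁)²)
dx = (-4) - 6 = -10
dy = (-5) - 12 = -17
d = sqrt((-10)² + (-17)²) = sqrt(100 + 289) = sqrt(389) = 19.72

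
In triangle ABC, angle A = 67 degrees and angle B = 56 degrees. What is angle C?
Sum of angles in a triangle = 180 degrees
Third angle = 180 - 67 - 56
Third angle = 57 degrees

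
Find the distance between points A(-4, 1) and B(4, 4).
Using the distance formula: d = sqrt((x₂-x₁)² + (y₂-y₁)²)
dx = 4 - (-4) = 8
dy = 4 - 1 = 3
d = sqrt(8² + 3²) = sqrt(64 + 9) = sqrt(73) = 8.54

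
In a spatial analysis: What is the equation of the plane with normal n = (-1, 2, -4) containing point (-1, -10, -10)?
d = n·P = (-1)(-1) + (2)(-10) + (-4)(-10) = 21
Plane: -x + 2y - 4z = 21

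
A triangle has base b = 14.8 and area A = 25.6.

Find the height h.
A = ½bh  →  h = 2A/b
h = 2·25.6/14.8 = 3.459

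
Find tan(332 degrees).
tan(332 degrees) = -0.5317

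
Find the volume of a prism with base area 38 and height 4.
Volume = base area * height
Volume = 38 * 4
Volume = 152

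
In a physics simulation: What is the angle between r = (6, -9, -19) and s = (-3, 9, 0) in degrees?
r·s = -99, |r|² = 478, |s|² = 90
cos θ = -99/√43020 ≈ -0.4773
θ ≈ 118.5°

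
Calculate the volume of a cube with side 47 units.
Volume = s³
Volume = 47³
Volume = 103823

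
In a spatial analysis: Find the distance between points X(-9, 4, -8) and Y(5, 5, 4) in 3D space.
d = √[(14)² + (1)² + (12)²] = √341 = 18.47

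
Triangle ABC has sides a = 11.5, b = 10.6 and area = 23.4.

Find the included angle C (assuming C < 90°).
Area = ½ab·sin(C)  →  sin(C) = 2·Area/(ab)
sin(C) = 2·23.4/(11.5·10.6) = 0.383921
C = arcsin(0.383921) = 22.58°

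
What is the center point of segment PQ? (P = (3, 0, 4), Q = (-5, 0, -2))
Midpoint = ((3-5)/2, (0+0)/2, (4-2)/2) = (-1, 0, 1)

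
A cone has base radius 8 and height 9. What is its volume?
Volume = (1/3) * pi * r² * h
Volume = (1/3) * pi * 8² * 9
Volume = (1/3) * pi * 64 * 9
Volume = (1/3) * pi * 576
Volume = 603.19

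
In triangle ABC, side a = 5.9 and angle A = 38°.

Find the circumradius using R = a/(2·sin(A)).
R = a/(2·sin(A)) = 5.9/(2·sin(38°))
R = 5.9/(2·0.615661) = 5.9/1.231323 = 4.792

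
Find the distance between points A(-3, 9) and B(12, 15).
Using the distance formula: d = sqrt((x₂-x₁)² + (y₂-y₁)²)
dx = 12 - (-3) = 15
dy = 15 - 9 = 6
d = sqrt(15² + 6²) = sqrt(225 + 36) = sqrt(261) = 16.16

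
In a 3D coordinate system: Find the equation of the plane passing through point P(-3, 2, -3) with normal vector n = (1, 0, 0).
d = n·P = (1)(-3) + (0)(2) + (0)(-3) = -3
Plane: x = -3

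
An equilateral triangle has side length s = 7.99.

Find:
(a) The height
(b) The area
(a) Height h = s·√3/2 = 7.99·√3/2 = 6.92
(b) Area = (√3/4)·s² = (√3/4)·7.99² = (√3/4)·63.8401 = 27.64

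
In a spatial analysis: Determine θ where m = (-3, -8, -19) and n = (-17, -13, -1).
m·n = 174, |m|² = 434, |n|² = 459
cos θ = 174/√199206 ≈ 0.3899
θ ≈ 67.05°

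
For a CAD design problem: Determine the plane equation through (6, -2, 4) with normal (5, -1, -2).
d = n·P = (5)(6) + (-1)(-2) + (-2)(4) = 24
Plane: 5x - y - 2z = 24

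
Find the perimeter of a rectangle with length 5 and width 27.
Perimeter = 2 * (length + width)
Perimeter = 2 * (5 + 27)
Perimeter = 2 * 32
Perimeter = 64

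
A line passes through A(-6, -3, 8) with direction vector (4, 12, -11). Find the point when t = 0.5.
P(0.5) = (-6 + 4(0.5), -3 + 12(0.5), 8 + (-11)(0.5)) = (-4, 3, 2.5)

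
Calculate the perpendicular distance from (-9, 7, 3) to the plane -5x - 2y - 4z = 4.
d = |(-5)(-9) + (-2)(7) + (-4)(3) - (4)| / √((-5)² + (-2)² + (-4)²) = 15/√45 = 2.236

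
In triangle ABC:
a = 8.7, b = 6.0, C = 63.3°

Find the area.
Using A = ½ab·sin(C):
A = ½·8.7·6.0·sin(63.3°) = ½·52.2·0.893371 = 23.32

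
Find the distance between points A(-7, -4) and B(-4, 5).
Using the distance formula: d = sqrt((x₂-x₁)² + (y₂-y₁)²)
dx = (-4) - (-7) = 3
dy = 5 - (-4) = 9
d = sqrt(3² + 9²) = sqrt(9 + 81) = sqrt(90) = 9.49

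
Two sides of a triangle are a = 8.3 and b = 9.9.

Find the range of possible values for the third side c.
By the triangle inequality: |a - b| < c < a + b
|8.3 - 9.9| < c < 8.3 + 9.9
1.6 < c < 18.2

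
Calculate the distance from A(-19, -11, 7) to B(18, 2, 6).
d = √[(37)² + (13)² + (-1)²] = √1539 = 39.23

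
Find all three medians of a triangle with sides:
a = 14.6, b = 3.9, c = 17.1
Using m_x = ½√(2y² + 2z² - x²):
m_a = ½√(2·3.9² + 2·17.1² - 14.6²) = ½√402.08 = 10.03
m_b = ½√(2·14.6² + 2·17.1² - 3.9²) = ½√995.93 = 15.78
m_c = ½√(2·14.6² + 2·3.9² - 17.1²) = ½√164.33 = 6.41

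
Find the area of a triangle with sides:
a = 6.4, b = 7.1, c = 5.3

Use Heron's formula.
s = (a+b+c)/2 = (6.4+7.1+5.3)/2 = 9.4
A = √(s(s-a)(s-b)(s-c)) = √(9.4·3·2.3·4.1)
A = √265.926 = 16.31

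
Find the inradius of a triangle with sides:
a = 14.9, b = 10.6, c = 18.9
s = (a+b+c)/2 = (14.9+10.6+18.9)/2 = 22.2
Area = √(s(s-a)(s-b)(s-c)) = √(22.2·7.3·11.6·3.3) = 78.7633
r = Area/s = 78.7633/22.2 = 3.548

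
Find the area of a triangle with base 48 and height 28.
Area = (1/2) * base * height
Area = (1/2) * 48 * 28
Area = 672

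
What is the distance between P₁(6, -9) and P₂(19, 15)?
Using the distance formula: d = sqrt((x₂-x₁)² + (y₂-y₁)²)
dx = 19 - 6 = 13
dy = 15 - (-9) = 24
d = sqrt(13² + 24²) = sqrt(169 + 576) = sqrt(745) = 27.29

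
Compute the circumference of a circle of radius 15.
Circumference = 2 * pi * r
Circumference = 2 * pi * 15
Circumference = 94.25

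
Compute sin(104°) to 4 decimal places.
sin(104 degrees) = 0.9703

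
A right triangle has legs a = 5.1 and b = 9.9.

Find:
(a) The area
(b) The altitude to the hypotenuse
(a) Area = ½ab = ½·5.1·9.9 = 25.245
(b) Hypotenuse c = √(5.1² + 9.9²) = √124.02 = 11.1364
    Area = ½·c·h_c  →  h_c = 2·Area/c = 2·25.245/11.1364 = 4.534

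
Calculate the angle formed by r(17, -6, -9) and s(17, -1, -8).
r·s = 367, |r|² = 406, |s|² = 354
cos θ = 367/√143724 ≈ 0.9681
θ ≈ 14.52°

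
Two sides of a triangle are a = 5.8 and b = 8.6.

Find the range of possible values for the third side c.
By the triangle inequality: |a - b| < c < a + b
|5.8 - 8.6| < c < 5.8 + 8.6
2.8 < c < 14.4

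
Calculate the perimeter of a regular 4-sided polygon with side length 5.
Perimeter = number of sides * side length
Perimeter = 4 * 5
Perimeter = 20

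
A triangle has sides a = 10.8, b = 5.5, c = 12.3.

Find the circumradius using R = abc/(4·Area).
s = (a+b+c)/2 = 14.3
Area = √(s(s-a)(s-b)(s-c)) = √(14.3·3.5·8.8·2) = 29.6796
R = abc/(4·Area) = (10.8·5.5·12.3)/(4·29.6796) = 730.62/118.7184 = 6.154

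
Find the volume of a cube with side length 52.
Volume = s³
Volume = 52³
Volume = 140608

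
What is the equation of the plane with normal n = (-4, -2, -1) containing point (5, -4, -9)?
d = n·P = (-4)(5) + (-2)(-4) + (-1)(-9) = -3
Plane: -4x - 2y - z = -3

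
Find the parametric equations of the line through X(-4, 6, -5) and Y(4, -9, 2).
Direction vector d = Y - X = (8, -15, 7)
x = -4 + 8t, y = 6 - 15t, z = -5 + 7t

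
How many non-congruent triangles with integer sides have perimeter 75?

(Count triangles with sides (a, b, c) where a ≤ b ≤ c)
With a ≤ b ≤ c and a + b + c = 75, the triangle inequality a + b > c gives c < 75/2, so c ≤ 37.
Iterate a from 1 to ⌊p/3⌋ = 25; for each a, b ranges from a to ⌊(p−a)/2⌋ with c = p − a − b, keeping only c ≥ b.
Triples: (1, 37, 37), (2, 36, 37), (3, 35, 37), …
Count = 127 triangles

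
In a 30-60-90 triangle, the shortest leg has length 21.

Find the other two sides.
Long leg = 21√3 = 36.37, Hypotenuse = 42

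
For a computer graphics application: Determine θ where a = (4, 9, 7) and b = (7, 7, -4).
a·b = 63, |a|² = 146, |b|² = 114
cos θ = 63/√16644 ≈ 0.4883
θ ≈ 60.77°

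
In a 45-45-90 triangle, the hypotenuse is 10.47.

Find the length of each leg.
In a 45-45-90 triangle, hypotenuse = leg·√2  →  leg = hypotenuse/√2
leg = 10.47/√2 = 7.403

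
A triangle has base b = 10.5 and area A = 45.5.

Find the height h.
A = ½bh  →  h = 2A/b
h = 2·45.5/10.5 = 8.667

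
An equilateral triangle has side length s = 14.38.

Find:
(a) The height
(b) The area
(a) Height h = s·√3/2 = 14.38·√3/2 = 12.45
(b) Area = (√3/4)·s² = (√3/4)·14.38² = (√3/4)·206.784 = 89.54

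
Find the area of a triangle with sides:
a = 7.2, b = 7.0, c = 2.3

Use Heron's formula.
s = (a+b+c)/2 = (7.2+7.0+2.3)/2 = 8.25
A = √(s(s-a)(s-b)(s-c)) = √(8.25·1.05·1.25·5.95)
A = √64.4273 = 8.027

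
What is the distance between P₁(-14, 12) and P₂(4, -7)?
Using the distance formula: d = sqrt((x₂-x₁)² + (y₂-y₁)²)
dx = 4 - (-14) = 18
dy = (-7) - 12 = -19
d = sqrt(18² + (-19)²) = sqrt(324 + 361) = sqrt(685) = 26.17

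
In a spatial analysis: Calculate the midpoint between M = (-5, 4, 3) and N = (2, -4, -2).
Midpoint = ((-5+2)/2, (4-4)/2, (3-2)/2) = (-1.5, 0, 0.5)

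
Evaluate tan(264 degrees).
tan(264 degrees) = 9.5144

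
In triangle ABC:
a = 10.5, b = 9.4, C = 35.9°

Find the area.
Using A = ½ab·sin(C):
A = ½·10.5·9.4·sin(35.9°) = ½·98.7·0.586372 = 28.94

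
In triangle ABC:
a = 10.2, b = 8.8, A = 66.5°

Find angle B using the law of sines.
sin(B)/b = sin(A)/a
sin(B) = b·sin(A)/a = 8.8·sin(66.5°)/10.2 = 0.791189
B = arcsin(0.791189) = 52.3°  (b ≤ a, so B ≤ A and the acute solution is unique)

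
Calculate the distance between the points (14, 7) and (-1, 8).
Using the distance formula: d = sqrt((x₂-x₁)² + (y₂-y₁)²)
dx = (-1) - 14 = -15
dy = 8 - 7 = 1
d = sqrt((-15)² + 1²) = sqrt(225 + 1) = sqrt(226) = 15.03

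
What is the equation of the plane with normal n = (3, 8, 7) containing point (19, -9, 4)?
d = n·P = (3)(19) + (8)(-9) + (7)(4) = 13
Plane: 3x + 8y + 7z = 13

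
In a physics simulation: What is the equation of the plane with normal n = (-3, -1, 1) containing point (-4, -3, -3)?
d = n·P = (-3)(-4) + (-1)(-3) + (1)(-3) = 12
Plane: -3x - y + z = 12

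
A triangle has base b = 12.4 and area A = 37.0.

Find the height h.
A = ½bh  →  h = 2A/b
h = 2·37.0/12.4 = 5.968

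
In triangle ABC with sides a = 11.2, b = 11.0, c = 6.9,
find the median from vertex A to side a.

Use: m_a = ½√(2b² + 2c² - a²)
m_a = ½√(2·11.0² + 2·6.9² - 11.2²)
m_a = ½√(242 + 95.22 - 125.44) = ½√211.78 = 7.276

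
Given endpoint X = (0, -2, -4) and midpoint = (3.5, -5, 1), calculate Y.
Y = (2×3.5 - 0, 2×(-5) - (-2), 2×1 - (-4)) = (7, -8, 6)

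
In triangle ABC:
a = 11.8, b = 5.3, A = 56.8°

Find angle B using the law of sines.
sin(B)/b = sin(A)/a
sin(B) = b·sin(A)/a = 5.3·sin(56.8°)/11.8 = 0.375835
B = arcsin(0.375835) = 22.08°  (b ≤ a, so B ≤ A and the acute solution is unique)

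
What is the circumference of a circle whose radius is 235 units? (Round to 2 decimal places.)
Circumference = 2 * pi * r
Circumference = 2 * pi * 235
Circumference = 1476.55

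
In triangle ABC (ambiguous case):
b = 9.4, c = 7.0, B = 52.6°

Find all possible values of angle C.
sin(C)/c = sin(B)/b  →  sin(C) = c·sin(B)/b = 7.0·sin(52.6°)/9.4 = 0.591585
C₁ = arcsin(0.591585) = 36.27°,  C₂ = 180° - C₁ = 143.73°
Check C₂: A = 180° - 52.6° - 143.73° = -16.33° ≤ 0, rejected
C = 36.27° (one solution)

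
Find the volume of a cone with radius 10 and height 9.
Volume = (1/3) * pi * r² * h
Volume = (1/3) * pi * 10² * 9
Volume = (1/3) * pi * 100 * 9
Volume = (1/3) * pi * 900
Volume = 942.48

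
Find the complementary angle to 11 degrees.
Complementary angles sum to 90 degrees.
Other angle = 90 - 11
Other angle = 79 degrees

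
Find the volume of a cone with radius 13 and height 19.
Volume = (1/3) * pi * r² * h
Volume = (1/3) * pi * 13² * 19
Volume = (1/3) * pi * 169 * 19
Volume = (1/3) * pi * 3211
Volume = 3362.55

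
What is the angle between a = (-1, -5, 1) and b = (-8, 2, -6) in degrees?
a·b = -8, |a|² = 27, |b|² = 104
cos θ = -8/√2808 ≈ -0.151
θ ≈ 98.68°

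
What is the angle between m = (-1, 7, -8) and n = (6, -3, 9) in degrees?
m·n = -99, |m|² = 114, |n|² = 126
cos θ = -99/√14364 ≈ -0.826
θ ≈ 145.7°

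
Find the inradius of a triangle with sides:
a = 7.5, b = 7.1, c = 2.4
s = (a+b+c)/2 = (7.5+7.1+2.4)/2 = 8.5
Area = √(s(s-a)(s-b)(s-c)) = √(8.5·1·1.4·6.1) = 8.51998
r = Area/s = 8.51998/8.5 = 1.002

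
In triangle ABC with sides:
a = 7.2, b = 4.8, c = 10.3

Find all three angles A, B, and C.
By the law of cosines:
cos(A) = (b² + c² - a²)/(2bc) = 0.781655  →  A = 38.59°
cos(B) = (a² + c² - b²)/(2ac) = 0.909453  →  B = 24.57°
cos(C) = (a² + b² - c²)/(2ab) = -0.451534  →  C = 116.8°
Check: A + B + C = 180.0° ✓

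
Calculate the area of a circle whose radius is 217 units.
Area = pi * r²
Area = pi * 217²
Area = pi * 47089
Area = 147934.46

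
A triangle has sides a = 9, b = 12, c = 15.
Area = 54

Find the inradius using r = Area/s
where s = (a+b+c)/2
s = (9+12+15)/2 = 18
r = Area/s = 54/18 = 3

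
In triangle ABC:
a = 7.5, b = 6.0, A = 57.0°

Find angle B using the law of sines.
sin(B)/b = sin(A)/a
sin(B) = b·sin(A)/a = 6.0·sin(57.0°)/7.5 = 0.670936
B = arcsin(0.670936) = 42.14°  (b ≤ a, so B ≤ A and the acute solution is unique)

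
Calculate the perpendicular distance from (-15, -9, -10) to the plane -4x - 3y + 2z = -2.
d = |(-4)(-15) + (-3)(-9) + 2(-10) - (-2)| / √((-4)² + (-3)² + 2²) = 69/√29 = 12.81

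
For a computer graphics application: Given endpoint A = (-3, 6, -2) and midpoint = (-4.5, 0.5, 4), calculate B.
B = (2×(-4.5) - (-3), 2×0.5 - 6, 2×4 - (-2)) = (-6, -5, 10)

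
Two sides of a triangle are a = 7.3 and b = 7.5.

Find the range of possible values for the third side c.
By the triangle inequality: |a - b| < c < a + b
|7.3 - 7.5| < c < 7.3 + 7.5
0.2 < c < 14.8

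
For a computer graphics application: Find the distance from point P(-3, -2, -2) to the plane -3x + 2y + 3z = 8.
d = |(-3)(-3) + 2(-2) + 3(-2) - (8)| / √((-3)² + 2² + 3²) = 9/√22 = 1.919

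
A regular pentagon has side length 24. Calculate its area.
For a regular 5-gon with side length s = 24:
Apothem a = s / (2*tan(pi/5)) = 24 / (2*tan(pi/5)) ≈ 16.51658
Perimeter P = 5 * 24 = 120
Area = (1/2) * P * a = (1/2) * 120 * 16.51658 = 990.99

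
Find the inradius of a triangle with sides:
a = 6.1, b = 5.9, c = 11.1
s = (a+b+c)/2 = (6.1+5.9+11.1)/2 = 11.55
Area = √(s(s-a)(s-b)(s-c)) = √(11.55·5.45·5.65·0.45) = 12.6509
r = Area/s = 12.6509/11.55 = 1.095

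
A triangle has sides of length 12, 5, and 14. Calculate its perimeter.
Perimeter = sum of all sides
Perimeter = 12 + 5 + 14
Perimeter = 31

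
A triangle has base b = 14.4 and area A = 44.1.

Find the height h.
A = ½bh  →  h = 2A/b
h = 2·44.1/14.4 = 6.125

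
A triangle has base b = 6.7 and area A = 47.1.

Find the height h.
A = ½bh  →  h = 2A/b
h = 2·47.1/6.7 = 14.06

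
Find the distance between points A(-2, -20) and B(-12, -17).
Using the distance formula: d = sqrt((x₂-x₁)² + (y₂-y₁)²)
dx = (-12) - (-2) = -10
dy = (-17) - (-20) = 3
d = sqrt((-10)² + 3²) = sqrt(100 + 9) = sqrt(109) = 10.44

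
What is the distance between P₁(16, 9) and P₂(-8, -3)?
Using the distance formula: d = sqrt((x₂-x₁)² + (y₂-y₁)²)
dx = (-8) - 16 = -24
dy = (-3) - 9 = -12
d = sqrt((-24)² + (-12)²) = sqrt(576 + 144) = sqrt(720) = 26.83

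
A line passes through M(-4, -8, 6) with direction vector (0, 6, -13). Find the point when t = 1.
P(1) = (-4 + 0(1), -8 + 6(1), 6 + (-13)(1)) = (-4, -2, -7)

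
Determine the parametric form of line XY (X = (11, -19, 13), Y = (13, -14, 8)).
Direction vector d = Y - X = (2, 5, -5)
x = 11 + 2t, y = -19 + 5t, z = 13 - 5t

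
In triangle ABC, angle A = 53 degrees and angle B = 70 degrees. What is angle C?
Sum of angles in a triangle = 180 degrees
Third angle = 180 - 53 - 70
Third angle = 57 degrees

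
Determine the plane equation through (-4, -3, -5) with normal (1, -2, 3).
d = n·P = (1)(-4) + (-2)(-3) + (3)(-5) = -13
Plane: x - 2y + 3z = -13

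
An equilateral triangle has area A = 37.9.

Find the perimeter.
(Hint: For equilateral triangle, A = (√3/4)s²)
A = (√3/4)s²  →  s² = 4A/√3 = 4·37.9/√3 = 87.5263
s = 9.35555
Perimeter = 3s = 28.07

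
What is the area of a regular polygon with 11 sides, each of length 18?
For a regular 11-gon with side length s = 18:
Apothem a = s / (2*tan(pi/11)) = 18 / (2*tan(pi/11)) ≈ 30.6512
Perimeter P = 11 * 18 = 198
Area = (1/2) * P * a = (1/2) * 198 * 30.6512 = 3034.47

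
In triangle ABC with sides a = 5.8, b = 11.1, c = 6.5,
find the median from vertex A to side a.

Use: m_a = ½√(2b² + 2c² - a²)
m_a = ½√(2·11.1² + 2·6.5² - 5.8²)
m_a = ½√(246.42 + 84.5 - 33.64) = ½√297.28 = 8.621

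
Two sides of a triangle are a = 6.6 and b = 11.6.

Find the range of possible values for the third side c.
By the triangle inequality: |a - b| < c < a + b
|6.6 - 11.6| < c < 6.6 + 11.6
5 < c < 18.2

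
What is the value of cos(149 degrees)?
cos(149 degrees) = -0.8572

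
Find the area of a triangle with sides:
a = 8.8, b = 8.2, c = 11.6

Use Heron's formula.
s = (a+b+c)/2 = (8.8+8.2+11.6)/2 = 14.3
A = √(s(s-a)(s-b)(s-c)) = √(14.3·5.5·6.1·2.7)
A = √1295.37 = 35.99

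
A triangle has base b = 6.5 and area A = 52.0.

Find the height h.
A = ½bh  →  h = 2A/b
h = 2·52.0/6.5 = 16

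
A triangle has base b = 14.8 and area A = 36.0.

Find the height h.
A = ½bh  →  h = 2A/b
h = 2·36.0/14.8 = 4.865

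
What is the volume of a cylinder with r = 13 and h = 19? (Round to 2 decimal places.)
Volume = pi * r² * h
Volume = pi * 13² * 19
Volume = pi * 169 * 19
Volume = pi * 3211
Volume = 10087.65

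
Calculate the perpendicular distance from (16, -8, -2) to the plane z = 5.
d = |0(16) + 0(-8) + 1(-2) - (5)| / √(0² + 0² + 1²) = 7/√1 = 7.0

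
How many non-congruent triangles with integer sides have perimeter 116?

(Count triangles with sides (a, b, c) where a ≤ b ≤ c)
With a ≤ b ≤ c and a + b + c = 116, the triangle inequality a + b > c gives c < 116/2, so c ≤ 57.
Iterate a from 1 to ⌊p/3⌋ = 38; for each a, b ranges from a to ⌊(p−a)/2⌋ with c = p − a − b, keeping only c ≥ b.
Triples: (2, 57, 57), (3, 56, 57), (4, 55, 57), …
Count = 280 triangles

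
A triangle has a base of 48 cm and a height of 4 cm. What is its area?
Area = (1/2) * base * height
Area = (1/2) * 48 * 4
Area = 96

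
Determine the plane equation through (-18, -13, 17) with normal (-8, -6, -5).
d = n·P = (-8)(-18) + (-6)(-13) + (-5)(17) = 137
Plane: -8x - 6y - 5z = 137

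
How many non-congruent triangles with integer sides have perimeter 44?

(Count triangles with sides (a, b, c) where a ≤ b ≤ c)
With a ≤ b ≤ c and a + b + c = 44, the triangle inequality a + b > c gives c < 44/2, so c ≤ 21.
Iterate a from 1 to ⌊p/3⌋ = 14; for each a, b ranges from a to ⌊(p−a)/2⌋ with c = p − a − b, keeping only c ≥ b.
Triples: (2, 21, 21), (3, 20, 21), (4, 19, 21), …
Count = 40 triangles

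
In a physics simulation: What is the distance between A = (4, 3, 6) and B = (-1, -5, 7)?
d = √[(-5)² + (-8)² + (1)²] = √90 = 9.487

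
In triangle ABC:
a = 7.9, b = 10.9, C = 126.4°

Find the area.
Using A = ½ab·sin(C):
A = ½·7.9·10.9·sin(126.4°) = ½·86.11·0.804894 = 34.65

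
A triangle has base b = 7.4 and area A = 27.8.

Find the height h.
A = ½bh  →  h = 2A/b
h = 2·27.8/7.4 = 7.514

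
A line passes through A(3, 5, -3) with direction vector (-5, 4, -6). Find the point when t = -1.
P(-1) = (3 + (-5)(-1), 5 + 4(-1), -3 + (-6)(-1)) = (8, 1, 3)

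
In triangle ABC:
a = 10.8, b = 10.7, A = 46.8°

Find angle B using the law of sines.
sin(B)/b = sin(A)/a
sin(B) = b·sin(A)/a = 10.7·sin(46.8°)/10.8 = 0.722219
B = arcsin(0.722219) = 46.24°  (b ≤ a, so B ≤ A and the acute solution is unique)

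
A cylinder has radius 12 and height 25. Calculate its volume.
Volume = pi * r² * h
Volume = pi * 12² * 25
Volume = pi * 144 * 25
Volume = pi * 3600
Volume = 11309.73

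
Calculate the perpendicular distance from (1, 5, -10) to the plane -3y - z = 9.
d = |0(1) + (-3)(5) + (-1)(-10) - (9)| / √(0² + (-3)² + (-1)²) = 14/√10 = 4.427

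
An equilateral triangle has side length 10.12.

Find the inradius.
For an equilateral triangle, r = s/(2√3) where s is the side.
r = 10.12/(2√3) = 10.12/3.464102 = 2.921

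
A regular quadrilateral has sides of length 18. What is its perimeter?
Perimeter = number of sides * side length
Perimeter = 4 * 18
Perimeter = 72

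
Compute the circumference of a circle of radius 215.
Circumference = 2 * pi * r
Circumference = 2 * pi * 215
Circumference = 1350.88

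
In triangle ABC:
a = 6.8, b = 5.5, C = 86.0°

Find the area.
Using A = ½ab·sin(C):
A = ½·6.8·5.5·sin(86.0°) = ½·37.4·0.997564 = 18.65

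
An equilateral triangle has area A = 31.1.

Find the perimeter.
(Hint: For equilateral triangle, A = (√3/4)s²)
A = (√3/4)s²  →  s² = 4A/√3 = 4·31.1/√3 = 71.8224
s = 8.47481
Perimeter = 3s = 25.42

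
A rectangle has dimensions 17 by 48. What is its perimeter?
Perimeter = 2 * (length + width)
Perimeter = 2 * (17 + 48)
Perimeter = 2 * 65
Perimeter = 130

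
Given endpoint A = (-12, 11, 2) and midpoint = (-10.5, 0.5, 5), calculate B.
B = (2×(-10.5) - (-12), 2×0.5 - 11, 2×5 - 2) = (-9, -10, 8)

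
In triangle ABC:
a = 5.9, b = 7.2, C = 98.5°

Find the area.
Using A = ½ab·sin(C):
A = ½·5.9·7.2·sin(98.5°) = ½·42.48·0.989016 = 21.01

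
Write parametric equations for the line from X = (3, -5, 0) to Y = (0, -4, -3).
Direction vector d = Y - X = (-3, 1, -3)
x = 3 - 3t, y = -5 + t, z = 0 - 3t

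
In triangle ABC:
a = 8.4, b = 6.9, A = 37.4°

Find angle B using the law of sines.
sin(B)/b = sin(A)/a
sin(B) = b·sin(A)/a = 6.9·sin(37.4°)/8.4 = 0.498916
B = arcsin(0.498916) = 29.93°  (b ≤ a, so B ≤ A and the acute solution is unique)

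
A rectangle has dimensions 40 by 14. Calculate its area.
Area = length * width
Area = 40 * 14
Area = 560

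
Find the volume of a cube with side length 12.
Volume = s³
Volume = 12³
Volume = 1728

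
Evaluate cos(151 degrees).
cos(151 degrees) = -0.8746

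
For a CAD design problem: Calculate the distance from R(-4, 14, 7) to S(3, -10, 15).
d = √[(7)² + (-24)² + (8)²] = √689 = 26.25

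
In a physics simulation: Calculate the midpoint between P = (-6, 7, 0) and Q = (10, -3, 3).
Midpoint = ((-6+10)/2, (7-3)/2, (0+3)/2) = (2, 2, 1.5)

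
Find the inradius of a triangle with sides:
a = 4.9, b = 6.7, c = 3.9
s = (a+b+c)/2 = (4.9+6.7+3.9)/2 = 7.75
Area = √(s(s-a)(s-b)(s-c)) = √(7.75·2.85·1.05·3.85) = 9.44927
r = Area/s = 9.44927/7.75 = 1.219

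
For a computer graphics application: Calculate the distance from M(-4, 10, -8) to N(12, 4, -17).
d = √[(16)² + (-6)² + (-9)²] = √373 = 19.31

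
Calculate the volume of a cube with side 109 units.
Volume = s³
Volume = 109³
Volume = 1295029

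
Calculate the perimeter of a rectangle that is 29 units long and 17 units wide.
Perimeter = 2 * (length + width)
Perimeter = 2 * (29 + 17)
Perimeter = 2 * 46
Perimeter = 92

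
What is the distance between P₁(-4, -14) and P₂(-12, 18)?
Using the distance formula: d = sqrt((x₂-x₁)² + (y₂-y₁)²)
dx = (-12) - (-4) = -8
dy = 18 - (-14) = 32
d = sqrt((-8)² + 32²) = sqrt(64 + 1024) = sqrt(1088) = 32.98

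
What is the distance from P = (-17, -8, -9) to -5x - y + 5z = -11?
d = |(-5)(-17) + (-1)(-8) + 5(-9) - (-11)| / √((-5)² + (-1)² + 5²) = 59/√51 = 8.262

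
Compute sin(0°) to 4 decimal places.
sin(0 degrees) = 0
Decimal approximation: 0.0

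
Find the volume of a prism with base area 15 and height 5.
Volume = base area * height
Volume = 15 * 5
Volume = 75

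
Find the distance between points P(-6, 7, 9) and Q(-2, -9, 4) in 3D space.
d = √[(4)² + (-16)² + (-5)²] = √297 = 17.23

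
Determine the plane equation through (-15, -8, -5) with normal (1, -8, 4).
d = n·P = (1)(-15) + (-8)(-8) + (4)(-5) = 29
Plane: x - 8y + 4z = 29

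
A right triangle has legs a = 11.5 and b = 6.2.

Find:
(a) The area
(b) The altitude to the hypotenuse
(a) Area = ½ab = ½·11.5·6.2 = 35.65
(b) Hypotenuse c = √(11.5² + 6.2²) = √170.69 = 13.0648
    Area = ½·c·h_c  →  h_c = 2·Area/c = 2·35.65/13.0648 = 5.457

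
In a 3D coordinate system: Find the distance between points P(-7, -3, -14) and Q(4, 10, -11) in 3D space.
d = √[(11)² + (13)² + (3)²] = √299 = 17.29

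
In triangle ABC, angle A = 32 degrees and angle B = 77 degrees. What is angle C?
Sum of angles in a triangle = 180 degrees
Third angle = 180 - 32 - 77
Third angle = 71 degrees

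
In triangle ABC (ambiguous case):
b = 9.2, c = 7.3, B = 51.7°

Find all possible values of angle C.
sin(C)/c = sin(B)/b  →  sin(C) = c·sin(B)/b = 7.3·sin(51.7°)/9.2 = 0.622703
C₁ = arcsin(0.622703) = 38.51°,  C₂ = 180° - C₁ = 141.49°
Check C₂: A = 180° - 51.7° - 141.49° = -13.19° ≤ 0, rejected
C = 38.51° (one solution)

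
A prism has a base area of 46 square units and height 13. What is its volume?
Volume = base area * height
Volume = 46 * 13
Volume = 598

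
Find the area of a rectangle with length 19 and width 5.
Area = length * width
Area = 19 * 5
Area = 95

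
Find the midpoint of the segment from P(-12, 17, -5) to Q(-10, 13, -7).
Midpoint = ((-12-10)/2, (17+13)/2, (-5-7)/2) = (-11, 15, -6)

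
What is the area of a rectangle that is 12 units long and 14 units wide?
Area = length * width
Area = 12 * 14
Area = 168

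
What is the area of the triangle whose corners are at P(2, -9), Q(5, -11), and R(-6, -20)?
Using the coordinate formula: Area = (1/2)|x₁(y₂-y₃) + x₂(y₃-y₁) + x₃(y₁-y₂)|
Area = (1/2)|2((-11)-(-20)) + 5((-20)-(-9)) + (-6)((-9)-(-11))|
Area = (1/2)|2*9 + 5*(-11) + (-6)*2|
Area = (1/2)|18 + (-55) + (-12)|
Area = (1/2)*49 = 24.50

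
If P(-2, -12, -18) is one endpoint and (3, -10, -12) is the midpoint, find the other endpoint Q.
Q = (2×3 - (-2), 2×(-10) - (-12), 2×(-12) - (-18)) = (8, -8, -6)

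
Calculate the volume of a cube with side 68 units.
Volume = s³
Volume = 68³
Volume = 314432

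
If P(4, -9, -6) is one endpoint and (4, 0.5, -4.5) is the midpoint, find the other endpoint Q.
Q = (2×4 - 4, 2×0.5 - (-9), 2×(-4.5) - (-6)) = (4, 10, -3)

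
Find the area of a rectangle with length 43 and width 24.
Area = length * width
Area = 43 * 24
Area = 1032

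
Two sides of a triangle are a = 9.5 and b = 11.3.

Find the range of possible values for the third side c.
By the triangle inequality: |a - b| < c < a + b
|9.5 - 11.3| < c < 9.5 + 11.3
1.8 < c < 20.8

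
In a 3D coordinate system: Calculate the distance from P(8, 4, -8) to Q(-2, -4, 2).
d = √[(-10)² + (-8)² + (10)²] = √264 = 16.25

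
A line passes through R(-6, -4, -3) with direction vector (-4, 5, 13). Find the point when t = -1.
P(-1) = (-6 + (-4)(-1), -4 + 5(-1), -3 + 13(-1)) = (-2, -9, -16)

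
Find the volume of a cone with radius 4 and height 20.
Volume = (1/3) * pi * r² * h
Volume = (1/3) * pi * 4² * 20
Volume = (1/3) * pi * 16 * 20
Volume = (1/3) * pi * 320
Volume = 335.10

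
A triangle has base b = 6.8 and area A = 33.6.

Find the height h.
A = ½bh  →  h = 2A/b
h = 2·33.6/6.8 = 9.882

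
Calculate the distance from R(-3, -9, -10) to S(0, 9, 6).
d = √[(3)² + (18)² + (16)²] = √589 = 24.27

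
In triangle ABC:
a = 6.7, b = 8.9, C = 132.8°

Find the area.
Using A = ½ab·sin(C):
A = ½·6.7·8.9·sin(132.8°) = ½·59.63·0.733730 = 21.88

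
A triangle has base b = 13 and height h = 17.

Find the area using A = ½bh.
A = ½·13·17 = 110.5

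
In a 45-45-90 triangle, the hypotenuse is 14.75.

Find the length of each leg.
In a 45-45-90 triangle, hypotenuse = leg·√2  →  leg = hypotenuse/√2
leg = 14.75/√2 = 10.43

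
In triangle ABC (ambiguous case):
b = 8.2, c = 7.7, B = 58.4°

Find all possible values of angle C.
sin(C)/c = sin(B)/b  →  sin(C) = c·sin(B)/b = 7.7·sin(58.4°)/8.2 = 0.799792
C₁ = arcsin(0.799792) = 53.11°,  C₂ = 180° - C₁ = 126.89°
Check C₂: A = 180° - 58.4° - 126.89° = -5.29° ≤ 0, rejected
C = 53.11° (one solution)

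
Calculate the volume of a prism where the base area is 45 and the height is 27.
Volume = base area * height
Volume = 45 * 27
Volume = 1215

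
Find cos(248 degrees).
cos(248 degrees) = -0.3746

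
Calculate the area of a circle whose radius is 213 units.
Area = pi * r²
Area = pi * 213²
Area = pi * 45369
Area = 142530.92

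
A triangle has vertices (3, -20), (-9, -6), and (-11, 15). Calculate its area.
Using the coordinate formula: Area = (1/2)|x₁(y₂-y₃) + x₂(y₃-y₁) + x₃(y₁-y₂)|
Area = (1/2)|3((-6)-15) + (-9)(15-(-20)) + (-11)((-20)-(-6))|
Area = (1/2)|3*(-21) + (-9)*35 + (-11)*(-14)|
Area = (1/2)|(-63) + (-315) + 154|
Area = (1/2)*224 = 112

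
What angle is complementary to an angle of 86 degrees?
Complementary angles sum to 90 degrees.
Other angle = 90 - 86
Other angle = 4 degrees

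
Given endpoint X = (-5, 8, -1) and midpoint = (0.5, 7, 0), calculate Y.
Y = (2×0.5 - (-5), 2×7 - 8, 2×0 - (-1)) = (6, 6, 1)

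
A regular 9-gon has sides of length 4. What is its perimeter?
Perimeter = number of sides * side length
Perimeter = 9 * 4
Perimeter = 36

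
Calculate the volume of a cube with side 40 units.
Volume = s³
Volume = 40³
Volume = 64000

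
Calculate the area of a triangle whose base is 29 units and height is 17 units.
Area = (1/2) * base * height
Area = (1/2) * 29 * 17
Area = 246.50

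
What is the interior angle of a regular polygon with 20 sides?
Interior angle of a regular n-gon = (n-2)*180/n
Interior angle = (20-2)*180/20
Interior angle = 18*180/20
Interior angle = 3240/20
Interior angle = 162 degrees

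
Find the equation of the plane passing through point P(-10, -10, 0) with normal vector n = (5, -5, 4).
d = n·P = (5)(-10) + (-5)(-10) + (4)(0) = 0
Plane: 5x - 5y + 4z = 0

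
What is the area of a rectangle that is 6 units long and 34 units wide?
Area = length * width
Area = 6 * 34
Area = 204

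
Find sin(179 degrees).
sin(179 degrees) = 0.0175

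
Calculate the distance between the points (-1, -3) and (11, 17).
Using the distance formula: d = sqrt((x₂-x₁)² + (y₂-y₁)²)
dx = 11 - (-1) = 12
dy = 17 - (-3) = 20
d = sqrt(12² + 20²) = sqrt(144 + 400) = sqrt(544) = 23.32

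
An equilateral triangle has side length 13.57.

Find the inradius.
For an equilateral triangle, r = s/(2√3) where s is the side.
r = 13.57/(2√3) = 13.57/3.464102 = 3.917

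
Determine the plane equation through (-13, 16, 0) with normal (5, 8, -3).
d = n·P = (5)(-13) + (8)(16) + (-3)(0) = 63
Plane: 5x + 8y - 3z = 63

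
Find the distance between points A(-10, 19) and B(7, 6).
Using the distance formula: d = sqrt((x₂-x₁)² + (y₂-y₁)²)
dx = 7 - (-10) = 17
dy = 6 - 19 = -13
d = sqrt(17² + (-13)²) = sqrt(289 + 169) = sqrt(458) = 21.40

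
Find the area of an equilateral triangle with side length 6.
Area = (sqrt(3)/4) * s²
Area = (sqrt(3)/4) * 6²
Area = (sqrt(3)/4) * 36
Area = 15.59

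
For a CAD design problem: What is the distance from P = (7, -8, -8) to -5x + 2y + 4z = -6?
d = |(-5)(7) + 2(-8) + 4(-8) - (-6)| / √((-5)² + 2² + 4²) = 77/√45 = 11.48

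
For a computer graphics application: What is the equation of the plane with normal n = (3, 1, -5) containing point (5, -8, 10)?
d = n·P = (3)(5) + (1)(-8) + (-5)(10) = -43
Plane: 3x + y - 5z = -43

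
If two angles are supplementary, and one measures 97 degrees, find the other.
Supplementary angles sum to 180 degrees.
Other angle = 180 - 97
Other angle = 83 degrees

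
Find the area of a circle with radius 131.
Area = pi * r²
Area = pi * 131²
Area = pi * 17161
Area = 53912.87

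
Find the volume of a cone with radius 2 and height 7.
Volume = (1/3) * pi * r² * h
Volume = (1/3) * pi * 2² * 7
Volume = (1/3) * pi * 4 * 7
Volume = (1/3) * pi * 28
Volume = 29.32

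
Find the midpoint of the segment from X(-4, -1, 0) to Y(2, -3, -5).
Midpoint = ((-4+2)/2, (-1-3)/2, (0-5)/2) = (-1, -2, -2.5)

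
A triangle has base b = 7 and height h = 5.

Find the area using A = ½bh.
A = ½·7·5 = 17.5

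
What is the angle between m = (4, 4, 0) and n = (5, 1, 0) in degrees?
m·n = 24, |m|² = 32, |n|² = 26
cos θ = 24/√832 ≈ 0.8321
θ ≈ 33.69°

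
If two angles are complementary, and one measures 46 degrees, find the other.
Complementary angles sum to 90 degrees.
Other angle = 90 - 46
Other angle = 44 degrees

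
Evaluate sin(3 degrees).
sin(3 degrees) = 0.0523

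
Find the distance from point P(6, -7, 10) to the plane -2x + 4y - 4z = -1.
d = |(-2)(6) + 4(-7) + (-4)(10) - (-1)| / √((-2)² + 4² + (-4)²) = 79/√36 = 13.17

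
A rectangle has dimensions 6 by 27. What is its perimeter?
Perimeter = 2 * (length + width)
Perimeter = 2 * (6 + 27)
Perimeter = 2 * 33
Perimeter = 66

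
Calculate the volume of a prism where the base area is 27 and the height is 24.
Volume = base area * height
Volume = 27 * 24
Volume = 648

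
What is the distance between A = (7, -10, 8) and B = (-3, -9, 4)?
d = √[(-10)² + (1)² + (-4)²] = √117 = 10.82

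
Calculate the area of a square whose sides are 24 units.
Area = s²
Area = 24²
Area = 576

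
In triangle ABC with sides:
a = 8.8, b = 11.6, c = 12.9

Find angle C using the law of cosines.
cos(C) = (a² + b² - c²)/(2ab)
cos(C) = (8.8² + 11.6² - 12.9²)/(2·8.8·11.6) = 45.59/204.16 = 0.223305
C = arccos(0.223305) = 77.1°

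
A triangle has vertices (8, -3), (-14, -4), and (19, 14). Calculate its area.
Using the coordinate formula: Area = (1/2)|x₁(y₂-y₃) + x₂(y₃-y₁) + x₃(y₁-y₂)|
Area = (1/2)|8((-4)-14) + (-14)(14-(-3)) + 19((-3)-(-4))|
Area = (1/2)|8*(-18) + (-14)*17 + 19*1|
Area = (1/2)|(-144) + (-238) + 19|
Area = (1/2)*363 = 181.50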